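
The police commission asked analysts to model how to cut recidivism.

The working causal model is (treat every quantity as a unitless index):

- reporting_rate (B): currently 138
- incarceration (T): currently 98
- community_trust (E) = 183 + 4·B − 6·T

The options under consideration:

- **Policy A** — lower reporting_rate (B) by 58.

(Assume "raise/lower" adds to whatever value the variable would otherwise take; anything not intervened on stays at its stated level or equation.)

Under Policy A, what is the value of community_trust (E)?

-85

Policy A (B − 58):
  B = 138 − 58 = 80
  T = 98
  E = 183 + 4·80 − 6·98 = -85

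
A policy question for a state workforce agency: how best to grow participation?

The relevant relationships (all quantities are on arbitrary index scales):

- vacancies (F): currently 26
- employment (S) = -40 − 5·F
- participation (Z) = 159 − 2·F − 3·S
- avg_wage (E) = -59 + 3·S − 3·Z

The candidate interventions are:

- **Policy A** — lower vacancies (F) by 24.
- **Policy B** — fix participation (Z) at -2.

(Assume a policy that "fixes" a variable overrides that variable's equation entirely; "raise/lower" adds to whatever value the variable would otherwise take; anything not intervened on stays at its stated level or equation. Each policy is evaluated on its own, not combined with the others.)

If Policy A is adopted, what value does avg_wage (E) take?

-1124

Policy A (F − 24):
  F = 26 − 24 = 2
  S = -40 − 5·2 = -50
  Z = 159 − 2·2 − 3·(-50) = 305
  E = -59 + 3·(-50) − 3·305 = -1124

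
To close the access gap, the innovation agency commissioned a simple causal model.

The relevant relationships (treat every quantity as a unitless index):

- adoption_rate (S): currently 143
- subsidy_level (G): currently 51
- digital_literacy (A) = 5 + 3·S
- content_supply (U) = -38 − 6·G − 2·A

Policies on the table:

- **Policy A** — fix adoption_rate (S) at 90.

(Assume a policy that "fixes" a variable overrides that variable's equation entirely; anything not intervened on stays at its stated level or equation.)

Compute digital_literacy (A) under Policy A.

275

Policy A (S := 90):
  S = 90
  A = 5 + 3·90 = 275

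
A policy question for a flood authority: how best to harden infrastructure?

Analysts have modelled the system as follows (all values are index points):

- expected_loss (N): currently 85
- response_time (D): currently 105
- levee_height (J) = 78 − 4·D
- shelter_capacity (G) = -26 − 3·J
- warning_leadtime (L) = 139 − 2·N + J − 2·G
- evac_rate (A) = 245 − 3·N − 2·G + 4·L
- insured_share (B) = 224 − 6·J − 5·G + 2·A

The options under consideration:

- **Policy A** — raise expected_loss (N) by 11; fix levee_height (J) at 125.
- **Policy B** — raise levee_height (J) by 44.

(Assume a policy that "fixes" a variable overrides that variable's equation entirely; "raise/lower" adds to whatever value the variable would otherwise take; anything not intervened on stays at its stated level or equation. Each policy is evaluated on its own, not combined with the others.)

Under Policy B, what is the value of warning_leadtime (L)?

Policy B (J + 44):
  N = 85
  D = 105
  J = 78 − 4·105 (+44 from intervention) = -298
  G = -26 − 3·(-298) = 868
  L = 139 − 2·85 + (-298) − 2·868 = -2065

-2065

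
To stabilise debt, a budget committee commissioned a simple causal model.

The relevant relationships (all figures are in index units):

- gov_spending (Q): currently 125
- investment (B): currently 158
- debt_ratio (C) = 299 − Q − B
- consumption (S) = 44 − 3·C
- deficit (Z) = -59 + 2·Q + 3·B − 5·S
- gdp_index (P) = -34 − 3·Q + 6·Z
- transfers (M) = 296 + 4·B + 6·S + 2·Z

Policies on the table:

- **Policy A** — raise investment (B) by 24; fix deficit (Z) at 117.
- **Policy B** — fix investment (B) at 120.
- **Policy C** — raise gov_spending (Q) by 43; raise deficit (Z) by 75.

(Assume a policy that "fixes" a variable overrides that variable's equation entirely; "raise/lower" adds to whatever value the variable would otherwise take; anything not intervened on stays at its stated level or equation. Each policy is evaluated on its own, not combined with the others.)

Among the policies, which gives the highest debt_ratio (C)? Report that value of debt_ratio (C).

Policy A (B + 24, Z := 117):
  Q = 125
  B = 158 + 24 = 182
  C = 299 − 125 − 182 = -8
Policy B (B := 120):
  Q = 125
  B = 120
  C = 299 − 125 − 120 = 54
Policy C (Q + 43, Z + 75):
  Q = 125 + 43 = 168
  B = 158
  C = 299 − 168 − 158 = -27
Comparing — Policy A: C=-8, Policy B: C=54, Policy C: C=-27. Highest is 54 (Policy B).

54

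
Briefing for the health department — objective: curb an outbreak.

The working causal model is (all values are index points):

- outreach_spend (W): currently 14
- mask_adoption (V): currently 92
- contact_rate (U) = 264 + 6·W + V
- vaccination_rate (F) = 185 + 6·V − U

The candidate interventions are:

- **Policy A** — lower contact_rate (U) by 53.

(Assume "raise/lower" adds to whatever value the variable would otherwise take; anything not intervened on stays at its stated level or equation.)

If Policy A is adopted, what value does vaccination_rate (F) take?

Policy A (U − 53):
  W = 14
  V = 92
  U = 264 + 6·14 + 92 (−53 from intervention) = 387
  F = 185 + 6·92 − 387 = 350

350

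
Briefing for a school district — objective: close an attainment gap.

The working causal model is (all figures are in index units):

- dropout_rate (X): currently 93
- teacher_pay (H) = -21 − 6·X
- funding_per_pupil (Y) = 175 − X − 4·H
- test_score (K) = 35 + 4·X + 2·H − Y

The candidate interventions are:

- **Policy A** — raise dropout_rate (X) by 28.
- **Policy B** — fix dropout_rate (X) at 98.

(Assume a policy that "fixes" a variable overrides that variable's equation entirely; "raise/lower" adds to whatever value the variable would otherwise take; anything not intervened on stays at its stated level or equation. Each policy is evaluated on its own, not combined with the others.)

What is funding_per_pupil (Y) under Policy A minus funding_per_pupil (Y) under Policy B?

Policy A (X + 28):
  X = 93 + 28 = 121
  H = -21 − 6·121 = -747
  Y = 175 − 121 − 4·(-747) = 3042
Policy B (X := 98):
  X = 98
  H = -21 − 6·98 = -609
  Y = 175 − 98 − 4·(-609) = 2513
Y: 3042 − 2513 = 529

529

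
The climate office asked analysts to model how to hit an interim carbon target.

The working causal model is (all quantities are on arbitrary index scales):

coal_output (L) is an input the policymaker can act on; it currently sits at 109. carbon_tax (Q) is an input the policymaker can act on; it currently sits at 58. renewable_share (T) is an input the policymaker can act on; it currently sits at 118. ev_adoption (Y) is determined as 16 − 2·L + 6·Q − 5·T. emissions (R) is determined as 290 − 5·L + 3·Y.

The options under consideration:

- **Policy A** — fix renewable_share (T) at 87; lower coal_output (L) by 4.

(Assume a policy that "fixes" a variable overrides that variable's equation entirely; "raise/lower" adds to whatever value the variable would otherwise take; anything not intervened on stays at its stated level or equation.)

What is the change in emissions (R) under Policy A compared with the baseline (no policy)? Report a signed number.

509

Baseline:
  L = 109
  Q = 58
  T = 118
  Y = 16 − 2·109 + 6·58 − 5·118 = -444
  R = 290 − 5·109 + 3·(-444) = -1587
Policy A (T := 87, L − 4):
  L = 109 − 4 = 105
  Q = 58
  T = 87
  Y = 16 − 2·105 + 6·58 − 5·87 = -281
  R = 290 − 5·105 + 3·(-281) = -1078
Change in R: -1078 − (-1587) = 509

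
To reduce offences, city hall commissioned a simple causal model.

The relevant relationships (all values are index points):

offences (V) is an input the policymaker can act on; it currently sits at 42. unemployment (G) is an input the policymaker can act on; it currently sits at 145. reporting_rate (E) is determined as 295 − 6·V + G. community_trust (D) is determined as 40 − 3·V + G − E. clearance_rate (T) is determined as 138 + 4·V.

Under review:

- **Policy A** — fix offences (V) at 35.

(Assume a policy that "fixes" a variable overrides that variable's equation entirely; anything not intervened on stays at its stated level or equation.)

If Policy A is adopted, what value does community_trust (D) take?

Policy A (V := 35):
  V = 35
  G = 145
  E = 295 − 6·35 + 145 = 230
  D = 40 − 3·35 + 145 − 230 = -150

-150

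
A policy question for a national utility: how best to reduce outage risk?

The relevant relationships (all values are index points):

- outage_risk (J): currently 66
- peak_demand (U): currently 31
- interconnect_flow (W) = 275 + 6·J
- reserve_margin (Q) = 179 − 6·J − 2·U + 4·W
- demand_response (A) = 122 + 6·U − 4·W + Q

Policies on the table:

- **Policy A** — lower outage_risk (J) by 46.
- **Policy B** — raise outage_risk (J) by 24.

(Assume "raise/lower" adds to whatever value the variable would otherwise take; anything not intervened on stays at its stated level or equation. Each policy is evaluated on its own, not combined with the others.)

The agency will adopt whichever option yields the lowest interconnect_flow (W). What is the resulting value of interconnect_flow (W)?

Policy A (J − 46):
  J = 66 − 46 = 20
  W = 275 + 6·20 = 395
Policy B (J + 24):
  J = 66 + 24 = 90
  W = 275 + 6·90 = 815
Comparing — Policy A: W=395, Policy B: W=815. Lowest is 395 (Policy A).

395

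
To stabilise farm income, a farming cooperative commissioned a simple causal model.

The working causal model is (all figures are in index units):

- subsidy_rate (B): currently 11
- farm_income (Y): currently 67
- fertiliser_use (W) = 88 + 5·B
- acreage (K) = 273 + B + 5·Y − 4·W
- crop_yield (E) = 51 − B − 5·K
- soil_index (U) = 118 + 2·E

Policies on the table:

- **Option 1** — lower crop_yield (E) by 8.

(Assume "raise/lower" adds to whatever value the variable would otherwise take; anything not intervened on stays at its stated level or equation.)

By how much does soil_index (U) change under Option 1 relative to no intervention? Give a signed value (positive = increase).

Baseline:
  B = 11
  Y = 67
  W = 88 + 5·11 = 143
  K = 273 + 11 + 5·67 − 4·143 = 47
  E = 51 − 11 − 5·47 = -195
  U = 118 + 2·(-195) = -272
Option 1 (E − 8):
  B = 11
  Y = 67
  W = 88 + 5·11 = 143
  K = 273 + 11 + 5·67 − 4·143 = 47
  E = 51 − 11 − 5·47 (−8 from intervention) = -203
  U = 118 + 2·(-203) = -288
Change in U: -288 − (-272) = -16

-16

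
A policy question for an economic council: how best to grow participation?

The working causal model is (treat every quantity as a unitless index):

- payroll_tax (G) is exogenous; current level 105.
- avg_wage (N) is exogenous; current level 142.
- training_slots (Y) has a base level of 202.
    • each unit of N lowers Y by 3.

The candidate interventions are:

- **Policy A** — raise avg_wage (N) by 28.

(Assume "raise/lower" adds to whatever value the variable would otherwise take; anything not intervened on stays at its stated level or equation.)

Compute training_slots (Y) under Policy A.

Policy A (N + 28):
  N = 142 + 28 = 170
  Y = 202 − 3·170 = -308

-308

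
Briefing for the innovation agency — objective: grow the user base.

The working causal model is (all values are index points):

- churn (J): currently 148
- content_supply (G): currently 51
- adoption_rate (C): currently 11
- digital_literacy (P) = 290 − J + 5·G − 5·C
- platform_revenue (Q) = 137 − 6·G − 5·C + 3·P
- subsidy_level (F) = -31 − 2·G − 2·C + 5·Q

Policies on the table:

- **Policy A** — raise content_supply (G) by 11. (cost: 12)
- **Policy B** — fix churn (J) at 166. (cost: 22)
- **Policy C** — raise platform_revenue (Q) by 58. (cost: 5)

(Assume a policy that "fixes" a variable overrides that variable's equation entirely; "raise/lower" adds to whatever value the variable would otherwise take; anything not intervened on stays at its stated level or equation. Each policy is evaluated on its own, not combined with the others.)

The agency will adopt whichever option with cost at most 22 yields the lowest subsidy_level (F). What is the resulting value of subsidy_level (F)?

Policy A (G + 11):
  J = 148
  G = 51 + 11 = 62
  C = 11
  P = 290 − 148 + 5·62 − 5·11 = 397
  Q = 137 − 6·62 − 5·11 + 3·397 = 901
  F = -31 − 2·62 − 2·11 + 5·901 = 4328
Policy B (J := 166):
  J = 166
  G = 51
  C = 11
  P = 290 − 166 + 5·51 − 5·11 = 324
  Q = 137 − 6·51 − 5·11 + 3·324 = 748
  F = -31 − 2·51 − 2·11 + 5·748 = 3585
Policy C (Q + 58):
  J = 148
  G = 51
  C = 11
  P = 290 − 148 + 5·51 − 5·11 = 342
  Q = 137 − 6·51 − 5·11 + 3·342 (+58 from intervention) = 860
  F = -31 − 2·51 − 2·11 + 5·860 = 4145
Comparing — Policy A: F=4328, Policy B: F=3585, Policy C: F=4145. Lowest is 3585 (Policy B).

3585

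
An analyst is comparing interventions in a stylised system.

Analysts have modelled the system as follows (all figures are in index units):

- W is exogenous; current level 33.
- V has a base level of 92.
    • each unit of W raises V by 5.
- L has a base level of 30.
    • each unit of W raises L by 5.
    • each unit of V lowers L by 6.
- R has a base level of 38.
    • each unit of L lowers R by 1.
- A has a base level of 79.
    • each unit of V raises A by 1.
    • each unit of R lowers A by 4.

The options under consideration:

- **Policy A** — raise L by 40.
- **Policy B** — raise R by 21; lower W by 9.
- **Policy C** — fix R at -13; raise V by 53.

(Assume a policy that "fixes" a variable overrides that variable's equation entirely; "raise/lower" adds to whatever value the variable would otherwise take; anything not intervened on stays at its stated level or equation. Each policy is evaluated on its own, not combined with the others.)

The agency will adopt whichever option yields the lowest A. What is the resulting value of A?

-5044

Policy A (L + 40):
  W = 33
  V = 92 + 5·33 = 257
  L = 30 + 5·33 − 6·257 (+40 from intervention) = -1307
  R = 38 − (-1307) = 1345
  A = 79 + 257 − 4·1345 = -5044
Policy B (R + 21, W − 9):
  W = 33 − 9 = 24
  V = 92 + 5·24 = 212
  L = 30 + 5·24 − 6·212 = -1122
  R = 38 − (-1122) (+21 from intervention) = 1181
  A = 79 + 212 − 4·1181 = -4433
Policy C (R := -13, V + 53):
  W = 33
  V = 92 + 5·33 (+53 from intervention) = 310
  L = 30 + 5·33 − 6·310 = -1665
  R = -13
  A = 79 + 310 − 4·(-13) = 441
Comparing — Policy A: A=-5044, Policy B: A=-4433, Policy C: A=441. Lowest is -5044 (Policy A).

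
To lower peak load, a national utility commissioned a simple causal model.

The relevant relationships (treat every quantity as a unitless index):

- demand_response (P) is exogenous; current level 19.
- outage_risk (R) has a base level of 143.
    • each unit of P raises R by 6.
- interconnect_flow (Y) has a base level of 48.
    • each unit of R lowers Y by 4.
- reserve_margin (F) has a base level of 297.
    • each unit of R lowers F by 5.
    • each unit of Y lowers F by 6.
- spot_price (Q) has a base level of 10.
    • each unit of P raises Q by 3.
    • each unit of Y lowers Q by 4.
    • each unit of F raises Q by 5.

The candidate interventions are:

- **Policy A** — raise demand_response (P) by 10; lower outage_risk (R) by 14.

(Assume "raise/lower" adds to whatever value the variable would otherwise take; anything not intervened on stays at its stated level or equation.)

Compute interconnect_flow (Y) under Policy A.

-1164

Policy A (P + 10, R − 14):
  P = 19 + 10 = 29
  R = 143 + 6·29 (−14 from intervention) = 303
  Y = 48 − 4·303 = -1164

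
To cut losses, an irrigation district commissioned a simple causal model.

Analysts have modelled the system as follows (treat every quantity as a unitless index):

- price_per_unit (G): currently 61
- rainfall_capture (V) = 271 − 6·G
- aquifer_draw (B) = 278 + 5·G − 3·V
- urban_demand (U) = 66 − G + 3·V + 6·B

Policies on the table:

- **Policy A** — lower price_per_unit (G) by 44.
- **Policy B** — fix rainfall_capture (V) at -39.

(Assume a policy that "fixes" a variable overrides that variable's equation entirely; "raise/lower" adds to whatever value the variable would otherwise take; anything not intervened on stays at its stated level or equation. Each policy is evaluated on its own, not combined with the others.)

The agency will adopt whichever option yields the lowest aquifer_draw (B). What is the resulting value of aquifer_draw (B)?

-144

Policy A (G − 44):
  G = 61 − 44 = 17
  V = 271 − 6·17 = 169
  B = 278 + 5·17 − 3·169 = -144
Policy B (V := -39):
  G = 61
  V = -39
  B = 278 + 5·61 − 3·(-39) = 700
Comparing — Policy A: B=-144, Policy B: B=700. Lowest is -144 (Policy A).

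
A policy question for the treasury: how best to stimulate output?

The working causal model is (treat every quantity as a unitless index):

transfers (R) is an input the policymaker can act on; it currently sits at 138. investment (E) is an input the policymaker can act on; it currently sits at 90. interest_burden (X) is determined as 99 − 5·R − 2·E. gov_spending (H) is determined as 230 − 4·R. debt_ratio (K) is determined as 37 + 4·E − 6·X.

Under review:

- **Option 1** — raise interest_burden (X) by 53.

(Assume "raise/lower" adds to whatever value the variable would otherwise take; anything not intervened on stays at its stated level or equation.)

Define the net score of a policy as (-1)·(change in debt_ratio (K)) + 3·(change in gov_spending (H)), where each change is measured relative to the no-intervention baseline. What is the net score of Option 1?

Baseline:
  R = 138
  E = 90
  X = 99 − 5·138 − 2·90 = -771
  H = 230 − 4·138 = -322
  K = 37 + 4·90 − 6·(-771) = 5023
Option 1 (X + 53):
  R = 138
  E = 90
  X = 99 − 5·138 − 2·90 (+53 from intervention) = -718
  H = 230 − 4·138 = -322
  K = 37 + 4·90 − 6·(-718) = 4705
ΔK = 4705 − 5023 = -318; ΔH = -322 − (-322) = 0
Score = (-1)·(-318) + 3·0 = 318

318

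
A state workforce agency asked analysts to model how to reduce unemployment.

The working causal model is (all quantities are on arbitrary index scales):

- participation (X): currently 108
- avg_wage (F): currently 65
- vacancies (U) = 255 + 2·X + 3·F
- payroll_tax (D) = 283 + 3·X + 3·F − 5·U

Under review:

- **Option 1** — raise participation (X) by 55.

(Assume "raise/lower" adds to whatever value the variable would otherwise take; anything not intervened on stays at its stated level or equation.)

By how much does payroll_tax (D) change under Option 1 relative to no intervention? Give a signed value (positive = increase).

Baseline:
  X = 108
  F = 65
  U = 255 + 2·108 + 3·65 = 666
  D = 283 + 3·108 + 3·65 − 5·666 = -2528
Option 1 (X + 55):
  X = 108 + 55 = 163
  F = 65
  U = 255 + 2·163 + 3·65 = 776
  D = 283 + 3·163 + 3·65 − 5·776 = -2913
Change in D: -2913 − (-2528) = -385

-385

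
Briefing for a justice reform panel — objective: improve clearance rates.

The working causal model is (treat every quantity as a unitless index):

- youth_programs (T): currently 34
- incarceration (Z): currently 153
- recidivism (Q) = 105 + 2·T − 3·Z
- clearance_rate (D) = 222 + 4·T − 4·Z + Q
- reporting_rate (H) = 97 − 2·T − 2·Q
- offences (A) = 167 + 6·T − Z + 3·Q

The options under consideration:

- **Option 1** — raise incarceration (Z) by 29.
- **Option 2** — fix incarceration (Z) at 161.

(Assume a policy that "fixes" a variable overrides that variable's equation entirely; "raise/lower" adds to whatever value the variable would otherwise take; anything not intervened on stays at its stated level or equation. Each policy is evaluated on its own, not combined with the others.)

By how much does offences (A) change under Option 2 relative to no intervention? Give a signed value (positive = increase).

Baseline:
  T = 34
  Z = 153
  Q = 105 + 2·34 − 3·153 = -286
  A = 167 + 6·34 − 153 + 3·(-286) = -640
Option 2 (Z := 161):
  T = 34
  Z = 161
  Q = 105 + 2·34 − 3·161 = -310
  A = 167 + 6·34 − 161 + 3·(-310) = -720
Change in A: -720 − (-640) = -80

-80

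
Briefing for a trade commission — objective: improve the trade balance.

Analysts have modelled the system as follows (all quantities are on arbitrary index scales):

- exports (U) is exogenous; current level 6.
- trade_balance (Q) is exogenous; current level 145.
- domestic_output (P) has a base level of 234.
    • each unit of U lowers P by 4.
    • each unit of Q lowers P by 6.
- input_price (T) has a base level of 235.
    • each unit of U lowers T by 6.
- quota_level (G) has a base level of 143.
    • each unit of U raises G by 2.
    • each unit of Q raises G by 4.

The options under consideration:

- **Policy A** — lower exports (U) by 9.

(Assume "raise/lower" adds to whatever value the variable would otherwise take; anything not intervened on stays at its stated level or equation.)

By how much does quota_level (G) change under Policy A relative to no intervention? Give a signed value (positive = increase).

-18

Baseline:
  U = 6
  Q = 145
  G = 143 + 2·6 + 4·145 = 735
Policy A (U − 9):
  U = 6 − 9 = -3
  Q = 145
  G = 143 + 2·(-3) + 4·145 = 717
Change in G: 717 − 735 = -18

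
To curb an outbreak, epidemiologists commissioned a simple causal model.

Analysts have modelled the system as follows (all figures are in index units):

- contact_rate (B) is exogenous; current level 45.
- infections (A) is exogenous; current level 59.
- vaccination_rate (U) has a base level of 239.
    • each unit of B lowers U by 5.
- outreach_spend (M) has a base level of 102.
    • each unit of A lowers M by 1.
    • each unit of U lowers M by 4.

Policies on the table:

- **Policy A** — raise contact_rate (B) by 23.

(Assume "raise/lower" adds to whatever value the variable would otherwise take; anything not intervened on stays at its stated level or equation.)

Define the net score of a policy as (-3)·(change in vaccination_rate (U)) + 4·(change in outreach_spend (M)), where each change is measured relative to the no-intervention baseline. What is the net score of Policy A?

2185

Baseline:
  B = 45
  A = 59
  U = 239 − 5·45 = 14
  M = 102 − 59 − 4·14 = -13
Policy A (B + 23):
  B = 45 + 23 = 68
  A = 59
  U = 239 − 5·68 = -101
  M = 102 − 59 − 4·(-101) = 447
ΔU = -101 − 14 = -115; ΔM = 447 − (-13) = 460
Score = (-3)·(-115) + 4·460 = 2185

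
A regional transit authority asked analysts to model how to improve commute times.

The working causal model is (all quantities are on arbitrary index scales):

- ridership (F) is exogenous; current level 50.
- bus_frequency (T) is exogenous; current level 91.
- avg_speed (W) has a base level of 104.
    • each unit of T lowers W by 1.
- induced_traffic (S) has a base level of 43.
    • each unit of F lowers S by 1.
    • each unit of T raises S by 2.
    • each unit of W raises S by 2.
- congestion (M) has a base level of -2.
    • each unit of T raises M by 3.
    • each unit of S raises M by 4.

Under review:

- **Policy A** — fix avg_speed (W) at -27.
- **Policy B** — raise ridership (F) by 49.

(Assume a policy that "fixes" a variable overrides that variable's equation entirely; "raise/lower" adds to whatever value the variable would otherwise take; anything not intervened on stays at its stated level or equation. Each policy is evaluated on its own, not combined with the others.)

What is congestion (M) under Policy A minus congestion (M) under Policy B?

Policy A (W := -27):
  F = 50
  T = 91
  W = -27
  S = 43 − 50 + 2·91 + 2·(-27) = 121
  M = -2 + 3·91 + 4·121 = 755
Policy B (F + 49):
  F = 50 + 49 = 99
  T = 91
  W = 104 − 91 = 13
  S = 43 − 99 + 2·91 + 2·13 = 152
  M = -2 + 3·91 + 4·152 = 879
M: 755 − 879 = -124

-124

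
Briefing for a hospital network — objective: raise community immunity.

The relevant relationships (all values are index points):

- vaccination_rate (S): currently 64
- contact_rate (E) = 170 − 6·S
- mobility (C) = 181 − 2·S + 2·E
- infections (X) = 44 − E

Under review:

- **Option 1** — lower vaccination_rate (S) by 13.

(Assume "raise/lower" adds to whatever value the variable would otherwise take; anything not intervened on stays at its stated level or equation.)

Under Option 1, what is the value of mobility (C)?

-193

Option 1 (S − 13):
  S = 64 − 13 = 51
  E = 170 − 6·51 = -136
  C = 181 − 2·51 + 2·(-136) = -193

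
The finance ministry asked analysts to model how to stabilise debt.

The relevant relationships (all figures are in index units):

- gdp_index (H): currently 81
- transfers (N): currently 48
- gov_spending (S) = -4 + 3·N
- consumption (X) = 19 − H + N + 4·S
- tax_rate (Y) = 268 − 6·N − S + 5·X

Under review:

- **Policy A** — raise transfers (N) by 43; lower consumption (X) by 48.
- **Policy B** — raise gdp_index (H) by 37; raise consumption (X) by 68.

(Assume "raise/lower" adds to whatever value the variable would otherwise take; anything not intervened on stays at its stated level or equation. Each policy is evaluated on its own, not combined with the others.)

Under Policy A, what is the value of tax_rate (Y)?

Policy A (N + 43, X − 48):
  H = 81
  N = 48 + 43 = 91
  S = -4 + 3·91 = 269
  X = 19 − 81 + 91 + 4·269 (−48 from intervention) = 1057
  Y = 268 − 6·91 − 269 + 5·1057 = 4738

4738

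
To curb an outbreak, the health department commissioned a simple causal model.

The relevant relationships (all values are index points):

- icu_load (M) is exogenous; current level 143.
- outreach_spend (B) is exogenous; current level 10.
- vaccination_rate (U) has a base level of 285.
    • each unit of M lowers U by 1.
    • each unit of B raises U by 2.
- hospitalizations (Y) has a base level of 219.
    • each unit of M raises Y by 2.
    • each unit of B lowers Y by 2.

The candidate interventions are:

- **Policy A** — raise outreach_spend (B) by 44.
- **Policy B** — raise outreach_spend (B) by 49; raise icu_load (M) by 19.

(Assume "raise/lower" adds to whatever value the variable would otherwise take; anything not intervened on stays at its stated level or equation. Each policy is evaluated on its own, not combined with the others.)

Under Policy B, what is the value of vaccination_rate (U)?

241

Policy B (B + 49, M + 19):
  M = 143 + 19 = 162
  B = 10 + 49 = 59
  U = 285 − 162 + 2·59 = 241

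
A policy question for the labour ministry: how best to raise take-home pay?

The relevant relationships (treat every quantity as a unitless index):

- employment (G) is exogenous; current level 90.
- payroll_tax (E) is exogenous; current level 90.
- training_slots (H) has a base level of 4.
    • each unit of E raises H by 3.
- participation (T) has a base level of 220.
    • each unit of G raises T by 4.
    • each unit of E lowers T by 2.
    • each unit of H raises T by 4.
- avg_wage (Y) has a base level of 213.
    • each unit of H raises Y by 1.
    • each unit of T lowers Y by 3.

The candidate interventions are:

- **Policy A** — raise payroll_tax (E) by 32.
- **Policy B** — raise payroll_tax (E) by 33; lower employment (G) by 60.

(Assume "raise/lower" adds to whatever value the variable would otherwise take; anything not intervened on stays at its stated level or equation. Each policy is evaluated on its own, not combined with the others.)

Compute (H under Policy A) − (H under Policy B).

-3

Policy A (E + 32):
  E = 90 + 32 = 122
  H = 4 + 3·122 = 370
Policy B (E + 33, G − 60):
  E = 90 + 33 = 123
  H = 4 + 3·123 = 373
H: 370 − 373 = -3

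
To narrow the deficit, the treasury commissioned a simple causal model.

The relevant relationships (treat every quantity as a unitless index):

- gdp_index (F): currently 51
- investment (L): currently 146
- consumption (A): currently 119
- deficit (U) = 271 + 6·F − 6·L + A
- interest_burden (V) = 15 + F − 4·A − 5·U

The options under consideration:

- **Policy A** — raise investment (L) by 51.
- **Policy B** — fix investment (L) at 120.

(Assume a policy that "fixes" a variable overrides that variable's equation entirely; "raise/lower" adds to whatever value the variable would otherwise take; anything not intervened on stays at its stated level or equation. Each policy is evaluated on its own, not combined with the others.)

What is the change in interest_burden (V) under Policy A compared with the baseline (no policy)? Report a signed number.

1530

Baseline:
  F = 51
  L = 146
  A = 119
  U = 271 + 6·51 − 6·146 + 119 = -180
  V = 15 + 51 − 4·119 − 5·(-180) = 490
Policy A (L + 51):
  F = 51
  L = 146 + 51 = 197
  A = 119
  U = 271 + 6·51 − 6·197 + 119 = -486
  V = 15 + 51 − 4·119 − 5·(-486) = 2020
Change in V: 2020 − 490 = 1530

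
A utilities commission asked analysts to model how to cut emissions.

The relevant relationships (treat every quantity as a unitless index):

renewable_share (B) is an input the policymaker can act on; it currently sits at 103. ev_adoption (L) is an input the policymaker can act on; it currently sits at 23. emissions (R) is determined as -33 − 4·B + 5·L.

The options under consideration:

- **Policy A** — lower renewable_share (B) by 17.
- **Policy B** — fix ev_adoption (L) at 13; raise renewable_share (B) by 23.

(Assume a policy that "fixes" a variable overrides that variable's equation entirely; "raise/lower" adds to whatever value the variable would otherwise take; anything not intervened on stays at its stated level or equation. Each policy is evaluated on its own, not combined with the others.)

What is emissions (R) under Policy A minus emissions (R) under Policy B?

210

Policy A (B − 17):
  B = 103 − 17 = 86
  L = 23
  R = -33 − 4·86 + 5·23 = -262
Policy B (L := 13, B + 23):
  B = 103 + 23 = 126
  L = 13
  R = -33 − 4·126 + 5·13 = -472
R: -262 − (-472) = 210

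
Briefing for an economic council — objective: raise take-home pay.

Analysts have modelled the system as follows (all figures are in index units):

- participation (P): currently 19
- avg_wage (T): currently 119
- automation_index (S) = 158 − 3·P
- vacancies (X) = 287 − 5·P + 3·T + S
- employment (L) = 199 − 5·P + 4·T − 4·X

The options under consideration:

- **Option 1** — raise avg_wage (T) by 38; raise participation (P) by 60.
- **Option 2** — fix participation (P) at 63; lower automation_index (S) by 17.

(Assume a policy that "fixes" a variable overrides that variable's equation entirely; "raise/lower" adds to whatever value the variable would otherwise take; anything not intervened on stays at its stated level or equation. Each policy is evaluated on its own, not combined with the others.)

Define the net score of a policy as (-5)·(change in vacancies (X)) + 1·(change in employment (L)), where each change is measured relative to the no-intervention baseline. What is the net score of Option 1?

3146

Baseline:
  P = 19
  T = 119
  S = 158 − 3·19 = 101
  X = 287 − 5·19 + 3·119 + 101 = 650
  L = 199 − 5·19 + 4·119 − 4·650 = -2020
Option 1 (T + 38, P + 60):
  P = 19 + 60 = 79
  T = 119 + 38 = 157
  S = 158 − 3·79 = -79
  X = 287 − 5·79 + 3·157 + (-79) = 284
  L = 199 − 5·79 + 4·157 − 4·284 = -704
ΔX = 284 − 650 = -366; ΔL = -704 − (-2020) = 1316
Score = (-5)·(-366) + 1·1316 = 3146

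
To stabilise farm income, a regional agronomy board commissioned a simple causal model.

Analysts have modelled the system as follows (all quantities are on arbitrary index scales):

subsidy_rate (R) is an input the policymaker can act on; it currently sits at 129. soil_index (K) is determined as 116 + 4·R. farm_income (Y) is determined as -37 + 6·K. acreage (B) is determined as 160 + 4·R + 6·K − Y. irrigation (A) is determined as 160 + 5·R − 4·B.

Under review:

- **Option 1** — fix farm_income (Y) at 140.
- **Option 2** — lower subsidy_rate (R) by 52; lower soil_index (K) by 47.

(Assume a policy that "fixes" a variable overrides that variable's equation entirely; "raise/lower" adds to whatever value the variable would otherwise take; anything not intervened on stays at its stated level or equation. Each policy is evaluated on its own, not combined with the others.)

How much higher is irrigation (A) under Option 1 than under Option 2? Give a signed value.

-15032

Option 1 (Y := 140):
  R = 129
  K = 116 + 4·129 = 632
  Y = 140
  B = 160 + 4·129 + 6·632 − 140 = 4328
  A = 160 + 5·129 − 4·4328 = -16507
Option 2 (R − 52, K − 47):
  R = 129 − 52 = 77
  K = 116 + 4·77 (−47 from intervention) = 377
  Y = -37 + 6·377 = 2225
  B = 160 + 4·77 + 6·377 − 2225 = 505
  A = 160 + 5·77 − 4·505 = -1475
A: -16507 − (-1475) = -15032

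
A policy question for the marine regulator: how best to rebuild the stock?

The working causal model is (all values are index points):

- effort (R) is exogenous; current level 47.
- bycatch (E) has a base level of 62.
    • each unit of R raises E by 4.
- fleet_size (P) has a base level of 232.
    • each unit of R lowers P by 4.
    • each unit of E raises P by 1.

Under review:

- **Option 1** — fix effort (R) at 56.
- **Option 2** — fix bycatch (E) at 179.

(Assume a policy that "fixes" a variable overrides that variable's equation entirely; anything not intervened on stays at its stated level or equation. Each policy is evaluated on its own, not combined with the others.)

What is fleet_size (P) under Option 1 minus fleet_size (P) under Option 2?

Option 1 (R := 56):
  R = 56
  E = 62 + 4·56 = 286
  P = 232 − 4·56 + 286 = 294
Option 2 (E := 179):
  R = 47
  E = 179
  P = 232 − 4·47 + 179 = 223
P: 294 − 223 = 71

71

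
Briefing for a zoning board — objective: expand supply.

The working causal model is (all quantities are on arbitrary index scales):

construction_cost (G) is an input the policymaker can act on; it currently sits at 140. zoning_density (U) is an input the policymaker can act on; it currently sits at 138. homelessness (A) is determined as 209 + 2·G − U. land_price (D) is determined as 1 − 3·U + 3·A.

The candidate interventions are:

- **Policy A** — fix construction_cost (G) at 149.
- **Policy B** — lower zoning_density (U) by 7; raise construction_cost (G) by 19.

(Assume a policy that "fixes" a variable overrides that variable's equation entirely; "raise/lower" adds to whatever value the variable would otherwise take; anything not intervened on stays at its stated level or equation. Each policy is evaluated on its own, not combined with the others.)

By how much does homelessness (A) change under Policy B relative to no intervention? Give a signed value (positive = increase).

45

Baseline:
  G = 140
  U = 138
  A = 209 + 2·140 − 138 = 351
Policy B (U − 7, G + 19):
  G = 140 + 19 = 159
  U = 138 − 7 = 131
  A = 209 + 2·159 − 131 = 396
Change in A: 396 − 351 = 45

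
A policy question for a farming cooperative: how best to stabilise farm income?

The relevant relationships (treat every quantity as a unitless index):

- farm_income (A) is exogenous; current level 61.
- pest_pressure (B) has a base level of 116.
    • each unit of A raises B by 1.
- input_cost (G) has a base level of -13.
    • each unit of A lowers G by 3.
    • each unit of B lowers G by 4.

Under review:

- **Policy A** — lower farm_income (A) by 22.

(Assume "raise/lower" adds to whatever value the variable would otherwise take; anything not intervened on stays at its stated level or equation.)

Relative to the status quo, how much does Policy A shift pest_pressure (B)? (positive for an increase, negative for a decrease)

-22

Baseline:
  A = 61
  B = 116 + 61 = 177
Policy A (A − 22):
  A = 61 − 22 = 39
  B = 116 + 39 = 155
Change in B: 155 − 177 = -22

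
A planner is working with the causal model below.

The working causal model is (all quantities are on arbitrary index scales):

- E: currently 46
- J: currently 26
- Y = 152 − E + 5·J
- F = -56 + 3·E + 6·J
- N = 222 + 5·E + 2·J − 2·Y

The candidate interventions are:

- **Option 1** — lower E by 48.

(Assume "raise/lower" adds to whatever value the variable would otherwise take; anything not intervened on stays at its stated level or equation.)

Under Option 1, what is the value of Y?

284

Option 1 (E − 48):
  E = 46 − 48 = -2
  J = 26
  Y = 152 − (-2) + 5·26 = 284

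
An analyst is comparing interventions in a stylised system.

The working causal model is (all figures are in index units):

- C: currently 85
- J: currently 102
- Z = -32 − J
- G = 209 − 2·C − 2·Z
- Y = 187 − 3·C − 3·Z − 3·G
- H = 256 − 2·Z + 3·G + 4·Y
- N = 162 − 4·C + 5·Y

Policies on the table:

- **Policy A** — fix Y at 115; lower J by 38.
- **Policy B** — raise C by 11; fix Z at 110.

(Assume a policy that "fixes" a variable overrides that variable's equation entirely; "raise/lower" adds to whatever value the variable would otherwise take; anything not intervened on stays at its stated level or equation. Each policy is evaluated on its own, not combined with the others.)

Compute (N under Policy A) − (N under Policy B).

Policy A (Y := 115, J − 38):
  C = 85
  J = 102 − 38 = 64
  Z = -32 − 64 = -96
  G = 209 − 2·85 − 2·(-96) = 231
  Y = 115
  N = 162 − 4·85 + 5·115 = 397
Policy B (C + 11, Z := 110):
  C = 85 + 11 = 96
  J = 102
  Z = 110
  G = 209 − 2·96 − 2·110 = -203
  Y = 187 − 3·96 − 3·110 − 3·(-203) = 178
  N = 162 − 4·96 + 5·178 = 668
N: 397 − 668 = -271

-271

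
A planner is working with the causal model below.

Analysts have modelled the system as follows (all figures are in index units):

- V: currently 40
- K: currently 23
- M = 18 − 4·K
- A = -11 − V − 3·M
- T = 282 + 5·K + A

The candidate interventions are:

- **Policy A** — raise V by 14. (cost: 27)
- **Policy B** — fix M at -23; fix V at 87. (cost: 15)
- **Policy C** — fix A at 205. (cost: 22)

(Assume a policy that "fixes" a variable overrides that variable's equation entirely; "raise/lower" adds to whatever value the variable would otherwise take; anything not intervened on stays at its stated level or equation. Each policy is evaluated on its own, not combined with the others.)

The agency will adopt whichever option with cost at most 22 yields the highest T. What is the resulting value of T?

602

Policy B (M := -23, V := 87):
  V = 87
  K = 23
  M = -23
  A = -11 − 87 − 3·(-23) = -29
  T = 282 + 5·23 + (-29) = 368
Policy C (A := 205):
  V = 40
  K = 23
  M = 18 − 4·23 = -74
  A = 205
  T = 282 + 5·23 + 205 = 602
Comparing — Policy B: T=368, Policy C: T=602. Highest is 602 (Policy C).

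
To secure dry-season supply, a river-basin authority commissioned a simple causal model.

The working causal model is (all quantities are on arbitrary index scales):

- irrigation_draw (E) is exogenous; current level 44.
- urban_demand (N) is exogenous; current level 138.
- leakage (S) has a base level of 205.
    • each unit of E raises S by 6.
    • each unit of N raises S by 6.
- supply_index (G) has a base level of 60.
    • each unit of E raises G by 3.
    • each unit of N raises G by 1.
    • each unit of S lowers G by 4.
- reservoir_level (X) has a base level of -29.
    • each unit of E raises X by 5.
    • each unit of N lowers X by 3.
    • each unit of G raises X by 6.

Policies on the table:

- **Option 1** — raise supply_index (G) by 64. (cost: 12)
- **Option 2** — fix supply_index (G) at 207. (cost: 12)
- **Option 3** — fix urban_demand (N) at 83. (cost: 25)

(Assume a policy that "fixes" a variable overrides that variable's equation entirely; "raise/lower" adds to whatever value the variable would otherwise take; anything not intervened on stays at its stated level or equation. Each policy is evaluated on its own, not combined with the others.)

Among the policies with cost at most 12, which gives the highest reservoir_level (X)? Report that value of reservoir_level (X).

Option 1 (G + 64):
  E = 44
  N = 138
  S = 205 + 6·44 + 6·138 = 1297
  G = 60 + 3·44 + 138 − 4·1297 (+64 from intervention) = -4794
  X = -29 + 5·44 − 3·138 + 6·(-4794) = -28987
Option 2 (G := 207):
  E = 44
  N = 138
  S = 205 + 6·44 + 6·138 = 1297
  G = 207
  X = -29 + 5·44 − 3·138 + 6·207 = 1019
Comparing — Option 1: X=-28987, Option 2: X=1019. Highest is 1019 (Option 2).

1019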